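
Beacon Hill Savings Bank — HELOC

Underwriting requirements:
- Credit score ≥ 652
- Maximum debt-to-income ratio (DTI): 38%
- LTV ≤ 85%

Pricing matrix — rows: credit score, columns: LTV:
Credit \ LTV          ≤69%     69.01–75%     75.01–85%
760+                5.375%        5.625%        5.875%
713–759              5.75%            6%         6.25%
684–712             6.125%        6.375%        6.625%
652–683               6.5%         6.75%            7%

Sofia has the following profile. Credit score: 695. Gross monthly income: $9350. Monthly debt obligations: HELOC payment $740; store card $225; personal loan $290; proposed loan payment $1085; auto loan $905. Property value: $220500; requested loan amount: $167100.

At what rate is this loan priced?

6.625%

Credit score 695 ≥ 652; Total monthly debts = (740 + 225 + 290 + 1,085 + 905) = 3,245. Debt-to-income = 3,245/9,350 = 34.7% — meets 38% limit
LTV: 167,100 ÷ 220,500 = 75.8%, within 85% cap
Row: 695 falls in 684–712. Column: 75.8% falls in 75.01–85%. Rate = 6.625%.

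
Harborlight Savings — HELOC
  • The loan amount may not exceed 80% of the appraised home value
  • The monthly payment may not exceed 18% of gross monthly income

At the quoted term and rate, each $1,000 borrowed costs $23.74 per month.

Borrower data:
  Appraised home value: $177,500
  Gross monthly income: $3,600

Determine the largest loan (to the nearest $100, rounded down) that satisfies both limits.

Payment cap: 18% × $3,600 = $648/month.
At $23.74 per $1,000, that supports 648/23.74 × 1,000 ≈ $27,295 → $27,200.
LTV cap: 80% × $177,500 = $142,000 → $142,000.
Binding constraint: payment-to-income.

$27,200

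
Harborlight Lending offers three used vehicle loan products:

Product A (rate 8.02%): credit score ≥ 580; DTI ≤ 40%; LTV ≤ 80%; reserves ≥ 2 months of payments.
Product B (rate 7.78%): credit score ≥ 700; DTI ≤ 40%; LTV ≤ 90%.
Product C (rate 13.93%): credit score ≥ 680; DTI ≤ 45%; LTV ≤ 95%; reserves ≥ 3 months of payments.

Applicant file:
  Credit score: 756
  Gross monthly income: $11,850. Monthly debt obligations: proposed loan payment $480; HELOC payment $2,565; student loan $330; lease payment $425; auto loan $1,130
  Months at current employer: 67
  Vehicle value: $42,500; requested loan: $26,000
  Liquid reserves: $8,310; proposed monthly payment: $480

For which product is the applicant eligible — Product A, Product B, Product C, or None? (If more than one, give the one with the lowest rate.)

Product C

Total debts = (480 + 2,565 + 330 + 425 + 1,130) = 4,930; DTI = 4,930/11,850 = 41.6%.
LTV = 26,000/42,500 = 61.2%.
Reserves = 8,310/480 = 17.3 months.
Product A: score 756 ≥ 580; DTI 41.6% > 40%; LTV 61.2% ≤ 80%; reserves 17.3 ≥ 2 mo → does not qualify.
Product B: score 756 ≥ 700; DTI 41.6% > 40%; LTV 61.2% ≤ 90% → does not qualify.
Product C: score 756 ≥ 680; DTI 41.6% ≤ 45%; LTV 61.2% ≤ 95%; reserves 17.3 ≥ 3 mo → qualifies.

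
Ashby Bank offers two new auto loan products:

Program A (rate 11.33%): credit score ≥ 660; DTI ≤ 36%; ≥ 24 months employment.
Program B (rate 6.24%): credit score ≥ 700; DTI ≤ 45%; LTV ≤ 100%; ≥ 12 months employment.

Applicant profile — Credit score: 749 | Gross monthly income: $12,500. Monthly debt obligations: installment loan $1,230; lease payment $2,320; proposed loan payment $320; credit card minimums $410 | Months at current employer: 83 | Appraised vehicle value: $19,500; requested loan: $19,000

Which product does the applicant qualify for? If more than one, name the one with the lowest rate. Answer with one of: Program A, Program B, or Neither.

Total debts = (1,230 + 2,320 + 320 + 410) = 4,280; DTI = 4,280/12,500 = 34.2%.
LTV = 19,000/19,500 = 97.4%.
Program A: score 749 ≥ 660; DTI 34.2% ≤ 36%; employment 83 ≥ 24 mo → qualifies.
Program B: score 749 ≥ 700; DTI 34.2% ≤ 45%; LTV 97.4% ≤ 100%; employment 83 ≥ 12 mo → qualifies.
Qualifying: Program A, Program B. Lowest rate is 6.24% → Program B.

Program B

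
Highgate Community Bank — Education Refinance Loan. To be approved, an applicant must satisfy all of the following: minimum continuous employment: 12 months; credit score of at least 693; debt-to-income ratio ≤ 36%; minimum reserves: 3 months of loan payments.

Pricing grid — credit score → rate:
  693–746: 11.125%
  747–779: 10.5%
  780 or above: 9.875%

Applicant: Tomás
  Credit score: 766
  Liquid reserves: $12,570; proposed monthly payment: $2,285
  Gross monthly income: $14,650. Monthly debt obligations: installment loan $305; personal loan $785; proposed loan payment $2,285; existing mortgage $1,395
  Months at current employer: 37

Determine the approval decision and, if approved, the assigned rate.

Credit score 766 ≥ 693 (meets minimum)
Total monthly debts = (305 + 785 + 2,285 + 1,395) = 4,770. DTI = 4,770/14,650 = 32.6% ≤ 36%
Employment 37 ≥ 12 months
Reserves = 12,570/2,285 = 5.5 months ≥ 3
All requirements met. Score 766 falls in the 747–779 tier → 10.5%.

Approved at 10.5%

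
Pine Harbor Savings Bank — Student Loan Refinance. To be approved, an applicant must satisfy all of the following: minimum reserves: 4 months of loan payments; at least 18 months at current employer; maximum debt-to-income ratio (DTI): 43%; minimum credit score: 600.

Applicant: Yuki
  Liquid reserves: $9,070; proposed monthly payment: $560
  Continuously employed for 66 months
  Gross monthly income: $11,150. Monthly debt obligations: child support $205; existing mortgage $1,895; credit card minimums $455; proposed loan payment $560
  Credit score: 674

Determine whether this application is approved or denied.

Approved

Reserves: 9,070 ÷ 560 = 16.2 months (meets 4-month minimum)
Employment 66 ≥ 18 months
Total monthly debts = (205 + 1,895 + 455 + 560) = 3,115. Debt-to-income = 3,115/11,150 = 27.9% — meets 43% limit
Credit score 674 ≥ 600 (meets)
All criteria satisfied.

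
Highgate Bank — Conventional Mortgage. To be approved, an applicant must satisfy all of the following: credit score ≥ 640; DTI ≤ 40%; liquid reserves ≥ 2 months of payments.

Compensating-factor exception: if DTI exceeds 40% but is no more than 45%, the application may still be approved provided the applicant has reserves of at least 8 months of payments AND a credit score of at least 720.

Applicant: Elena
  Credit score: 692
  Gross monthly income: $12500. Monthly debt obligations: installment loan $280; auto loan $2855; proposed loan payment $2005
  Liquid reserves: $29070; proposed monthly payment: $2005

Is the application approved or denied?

Denied

Credit score 692 ≥ 640 (meets base)
Total debts = (280 + 2,855 + 2,005) = 5,140. DTI: 5,140 ÷ 12,500 = 41.1%, over the 40% base limit.
Reserves = 29,070/2,005 = 14.5 months ≥ 2
DTI 41.1% is within the 40%–45% exception band; checking compensating factors.
Reserves 14.5 ≥ 8 months; credit score 692 < 720.
Override conditions not both satisfied; exception does not apply.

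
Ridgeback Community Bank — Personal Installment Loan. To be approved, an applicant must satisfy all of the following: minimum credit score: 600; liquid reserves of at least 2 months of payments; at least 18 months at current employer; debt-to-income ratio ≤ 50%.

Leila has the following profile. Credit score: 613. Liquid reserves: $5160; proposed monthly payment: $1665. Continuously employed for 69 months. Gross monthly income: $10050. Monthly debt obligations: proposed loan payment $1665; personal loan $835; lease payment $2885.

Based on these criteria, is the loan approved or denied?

Credit score 613 ≥ 600 (meets)
Liquid reserves cover 5,160/1,665 = 3.1 months — ≥ 2 required
Employment 69 ≥ 18 months
Total monthly debts = (1,665 + 835 + 2,885) = 5,385. DTI: 5,385 ÷ 10,050 = 53.6%, exceeds the 50% cap
Fails on DTI.

Denied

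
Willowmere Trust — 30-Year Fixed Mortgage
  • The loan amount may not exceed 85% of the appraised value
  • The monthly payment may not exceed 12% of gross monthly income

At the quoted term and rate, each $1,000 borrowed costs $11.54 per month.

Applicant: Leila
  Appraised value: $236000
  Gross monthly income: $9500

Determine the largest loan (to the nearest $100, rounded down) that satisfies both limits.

Payment cap: 12% × $9,500 = $1,140/month.
At $11.54 per $1,000, that supports 1,140/11.54 × 1,000 ≈ $98,786 → $98,700.
LTV cap: 85% × $236,000 = $200,600 → $200,600.
Binding constraint: payment-to-income.

$98,700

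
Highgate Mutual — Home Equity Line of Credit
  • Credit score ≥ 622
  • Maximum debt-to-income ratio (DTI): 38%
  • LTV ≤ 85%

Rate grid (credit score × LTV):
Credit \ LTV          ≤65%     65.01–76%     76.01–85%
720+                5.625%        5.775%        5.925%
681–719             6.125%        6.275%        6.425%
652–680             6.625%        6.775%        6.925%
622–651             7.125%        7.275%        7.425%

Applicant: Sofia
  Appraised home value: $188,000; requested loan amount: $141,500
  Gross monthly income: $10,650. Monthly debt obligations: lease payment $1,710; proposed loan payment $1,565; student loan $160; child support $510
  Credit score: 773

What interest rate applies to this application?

Credit score 773 ≥ 622; Total monthly debts = (1,710 + 1,565 + 160 + 510) = 3,945. Debt-to-income = 3,945/10,650 = 37% — meets 38% limit
LTV: 141,500 ÷ 188,000 = 75.3%, within 85% cap
Credit 773 → row 720+; LTV 75.3% → column 65.01–76%. Grid cell → 5.775%.

5.775%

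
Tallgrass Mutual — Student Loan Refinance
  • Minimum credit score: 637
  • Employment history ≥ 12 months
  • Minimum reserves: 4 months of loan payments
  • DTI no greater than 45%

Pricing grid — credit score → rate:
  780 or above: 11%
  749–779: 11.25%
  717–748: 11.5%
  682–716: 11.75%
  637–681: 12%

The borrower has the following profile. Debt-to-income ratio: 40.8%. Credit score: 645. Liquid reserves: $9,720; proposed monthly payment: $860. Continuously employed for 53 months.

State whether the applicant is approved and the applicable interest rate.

Credit score 645 ≥ 637 (meets minimum)
Debt-to-income 40.8% vs 45% cap — pass
Liquid reserves cover 9,720/860 = 11.3 months — ≥ 4 required
Employment 53 ≥ 12 months
All requirements met. Score 645 falls in the 637–681 tier → 12%.

Approved at 12%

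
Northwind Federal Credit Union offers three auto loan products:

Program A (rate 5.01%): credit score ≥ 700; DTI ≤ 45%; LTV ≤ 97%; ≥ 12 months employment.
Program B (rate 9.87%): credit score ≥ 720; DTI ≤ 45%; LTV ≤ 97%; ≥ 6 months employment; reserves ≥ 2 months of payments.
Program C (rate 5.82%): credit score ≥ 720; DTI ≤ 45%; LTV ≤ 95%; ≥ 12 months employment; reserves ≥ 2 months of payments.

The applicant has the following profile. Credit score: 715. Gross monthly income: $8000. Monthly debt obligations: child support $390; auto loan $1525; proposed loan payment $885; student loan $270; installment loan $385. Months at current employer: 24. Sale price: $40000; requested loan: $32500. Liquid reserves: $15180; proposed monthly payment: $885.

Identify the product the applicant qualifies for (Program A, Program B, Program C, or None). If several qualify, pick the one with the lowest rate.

Program A

Total debts = (390 + 1,525 + 885 + 270 + 385) = 3,455; DTI = 3,455/8,000 = 43.2%.
LTV = 32,500/40,000 = 81.2%.
Reserves = 15,180/885 = 17.2 months.
Program A: score 715 ≥ 700; DTI 43.2% ≤ 45%; LTV 81.2% ≤ 97%; employment 24 ≥ 12 mo → qualifies.
Program B: score 715 < 720; DTI 43.2% ≤ 45%; LTV 81.2% ≤ 97%; employment 24 ≥ 6 mo; reserves 17.2 ≥ 2 mo → does not qualify.
Program C: score 715 < 720; DTI 43.2% ≤ 45%; LTV 81.2% ≤ 95%; employment 24 ≥ 12 mo; reserves 17.2 ≥ 2 mo → does not qualify.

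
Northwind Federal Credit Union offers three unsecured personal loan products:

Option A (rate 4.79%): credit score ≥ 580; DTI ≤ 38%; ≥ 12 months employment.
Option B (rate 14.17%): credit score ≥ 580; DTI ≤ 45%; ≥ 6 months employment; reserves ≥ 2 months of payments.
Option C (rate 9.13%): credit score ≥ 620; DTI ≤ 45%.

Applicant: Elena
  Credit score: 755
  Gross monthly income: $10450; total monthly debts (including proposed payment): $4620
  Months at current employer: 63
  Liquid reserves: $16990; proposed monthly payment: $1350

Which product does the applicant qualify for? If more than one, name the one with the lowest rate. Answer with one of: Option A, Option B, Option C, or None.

Option C

DTI = 4,620/10,450 = 44.2%.
Reserves = 16,990/1,350 = 12.6 months.
Option A: score 755 ≥ 580; DTI 44.2% > 38%; employment 63 ≥ 12 mo → does not qualify.
Option B: score 755 ≥ 580; DTI 44.2% ≤ 45%; employment 63 ≥ 6 mo; reserves 12.6 ≥ 2 mo → qualifies.
Option C: score 755 ≥ 620; DTI 44.2% ≤ 45% → qualifies.
Qualifying: Option B, Option C. Lowest rate is 9.13% → Option C.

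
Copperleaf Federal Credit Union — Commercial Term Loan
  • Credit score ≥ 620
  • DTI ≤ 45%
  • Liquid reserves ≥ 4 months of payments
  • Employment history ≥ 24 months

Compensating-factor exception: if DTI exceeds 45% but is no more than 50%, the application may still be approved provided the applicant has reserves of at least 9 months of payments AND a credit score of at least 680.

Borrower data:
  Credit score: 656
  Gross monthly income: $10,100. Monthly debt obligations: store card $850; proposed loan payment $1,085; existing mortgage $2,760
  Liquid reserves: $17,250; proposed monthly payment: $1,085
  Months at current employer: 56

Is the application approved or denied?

Denied

Credit score 656 ≥ 620 (meets base)
Total debts = (850 + 1,085 + 2,760) = 4,695. DTI = 4,695/10,100 = 46.5% > 45% — standard DTI limit exceeded.
Reserves = 17,250/1,085 = 15.9 months ≥ 4
Employment 56 ≥ 24 months
46.5% falls in the override range (45%–50%), so the compensating-factor test applies.
Reserves 15.9 ≥ 9 months; credit score 656 < 680.
Override conditions not both satisfied; exception does not apply.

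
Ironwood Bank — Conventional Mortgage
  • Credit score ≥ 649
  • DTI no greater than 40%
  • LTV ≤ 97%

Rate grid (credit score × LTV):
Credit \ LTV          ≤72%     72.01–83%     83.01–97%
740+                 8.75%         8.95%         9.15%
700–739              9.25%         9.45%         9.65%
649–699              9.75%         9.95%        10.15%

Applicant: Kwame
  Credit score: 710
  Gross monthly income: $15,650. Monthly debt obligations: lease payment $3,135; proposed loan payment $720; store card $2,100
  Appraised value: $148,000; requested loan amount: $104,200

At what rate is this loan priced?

Credit score 710 ≥ 649; Total monthly debts = (3,135 + 720 + 2,100) = 5,955. DTI: 5,955 ÷ 15,650 = 38.1%, within the 40% cap
Loan-to-value = 104,200/148,000 = 70.4% — pass (97% max)
Credit 710 → row 700–739; LTV 70.4% → column ≤72%. Grid cell → 9.25%.

9.25%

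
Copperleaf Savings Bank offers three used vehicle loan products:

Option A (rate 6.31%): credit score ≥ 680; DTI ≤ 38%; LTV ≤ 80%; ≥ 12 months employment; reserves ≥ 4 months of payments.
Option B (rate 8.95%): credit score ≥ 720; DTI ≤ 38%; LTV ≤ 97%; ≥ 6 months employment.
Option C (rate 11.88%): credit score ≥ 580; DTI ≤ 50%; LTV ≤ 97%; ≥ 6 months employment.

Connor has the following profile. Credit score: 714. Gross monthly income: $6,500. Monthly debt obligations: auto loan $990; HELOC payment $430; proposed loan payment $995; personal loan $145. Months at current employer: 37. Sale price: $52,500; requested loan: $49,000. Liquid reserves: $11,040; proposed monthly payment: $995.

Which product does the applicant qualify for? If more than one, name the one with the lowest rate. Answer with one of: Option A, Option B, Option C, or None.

Total debts = (990 + 430 + 995 + 145) = 2,560; DTI = 2,560/6,500 = 39.4%.
LTV = 49,000/52,500 = 93.3%.
Reserves = 11,040/995 = 11.1 months.
Option A: score 714 ≥ 680; DTI 39.4% > 38%; LTV 93.3% > 80%; employment 37 ≥ 12 mo; reserves 11.1 ≥ 4 mo → does not qualify.
Option B: score 714 < 720; DTI 39.4% > 38%; LTV 93.3% ≤ 97%; employment 37 ≥ 6 mo → does not qualify.
Option C: score 714 ≥ 580; DTI 39.4% ≤ 50%; LTV 93.3% ≤ 97%; employment 37 ≥ 6 mo → qualifies.

Option C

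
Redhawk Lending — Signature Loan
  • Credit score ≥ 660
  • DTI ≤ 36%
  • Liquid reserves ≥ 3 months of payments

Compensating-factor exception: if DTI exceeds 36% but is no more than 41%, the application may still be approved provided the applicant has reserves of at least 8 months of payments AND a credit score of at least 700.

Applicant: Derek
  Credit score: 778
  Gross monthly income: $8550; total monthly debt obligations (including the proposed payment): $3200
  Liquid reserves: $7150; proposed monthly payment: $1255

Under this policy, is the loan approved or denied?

Denied

Credit score 778 ≥ 660 (meets base)
DTI = 3,200/8,550 = 37.4% > 36% — standard DTI limit exceeded.
Liquid reserves cover 7,150/1,255 = 5.7 months — ≥ 3 required
DTI 37.4% is within the 36%–41% exception band; checking compensating factors.
Reserves 5.7 < 8 months; credit score 778 ≥ 700.
Override conditions not both satisfied; exception does not apply.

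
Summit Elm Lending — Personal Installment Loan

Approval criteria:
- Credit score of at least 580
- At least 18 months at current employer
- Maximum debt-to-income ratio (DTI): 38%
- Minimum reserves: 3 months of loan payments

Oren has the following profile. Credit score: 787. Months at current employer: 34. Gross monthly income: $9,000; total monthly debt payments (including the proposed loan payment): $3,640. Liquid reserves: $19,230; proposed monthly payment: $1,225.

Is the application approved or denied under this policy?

Credit score 787 ≥ 580 (meets)
Employment 34 ≥ 18 months
DTI = 3,640/9,000 = 40.4% > 38%
Liquid reserves cover 19,230/1,225 = 15.7 months — ≥ 3 required
Fails on DTI.

Denied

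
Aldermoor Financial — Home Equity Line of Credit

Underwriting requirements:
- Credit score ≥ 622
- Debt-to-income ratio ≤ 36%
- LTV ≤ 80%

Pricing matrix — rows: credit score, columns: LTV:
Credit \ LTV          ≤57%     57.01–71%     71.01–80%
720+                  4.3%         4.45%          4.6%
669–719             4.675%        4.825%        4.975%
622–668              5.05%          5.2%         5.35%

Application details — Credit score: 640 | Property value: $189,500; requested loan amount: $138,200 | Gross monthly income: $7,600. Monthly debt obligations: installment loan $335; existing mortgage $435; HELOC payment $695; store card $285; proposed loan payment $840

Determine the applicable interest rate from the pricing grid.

Credit score 640 ≥ 622; Total monthly debts = (335 + 435 + 695 + 285 + 840) = 2,590. DTI = 2,590/7,600 = 34.1% ≤ 36%
LTV: 138,200 ÷ 189,500 = 72.9%, within 80% cap
Score 640 is in the 622–668 band; LTV 72.9% is in the 71.01–80% band → 5.35%.

5.35%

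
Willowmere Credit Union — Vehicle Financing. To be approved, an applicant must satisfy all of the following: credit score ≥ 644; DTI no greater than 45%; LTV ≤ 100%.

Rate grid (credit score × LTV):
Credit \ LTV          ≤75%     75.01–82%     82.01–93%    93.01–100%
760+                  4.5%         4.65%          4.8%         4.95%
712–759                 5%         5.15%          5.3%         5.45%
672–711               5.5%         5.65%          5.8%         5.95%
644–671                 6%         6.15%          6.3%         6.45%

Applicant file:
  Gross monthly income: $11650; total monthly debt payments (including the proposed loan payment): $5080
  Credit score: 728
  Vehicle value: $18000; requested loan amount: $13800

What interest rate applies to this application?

5.15%

Credit score 728 ≥ 644; DTI = 5,080/11,650 = 43.6% ≤ 45%
LTV: 13,800 ÷ 18,000 = 76.7%, within 100% cap
Row: 728 falls in 712–759. Column: 76.7% falls in 75.01–82%. Rate = 5.15%.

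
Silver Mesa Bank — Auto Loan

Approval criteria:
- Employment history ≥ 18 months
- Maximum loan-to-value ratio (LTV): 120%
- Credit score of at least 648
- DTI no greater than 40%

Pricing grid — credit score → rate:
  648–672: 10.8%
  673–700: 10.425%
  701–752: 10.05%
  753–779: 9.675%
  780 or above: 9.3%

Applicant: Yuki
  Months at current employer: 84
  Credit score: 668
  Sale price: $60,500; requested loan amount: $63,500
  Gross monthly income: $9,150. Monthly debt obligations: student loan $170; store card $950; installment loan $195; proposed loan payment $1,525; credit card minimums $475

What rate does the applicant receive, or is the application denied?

Credit score 668 ≥ 648 (meets minimum)
Employment 84 ≥ 18 months
Total monthly debts = (170 + 950 + 195 + 1,525 + 475) = 3,315. Debt-to-income = 3,315/9,150 = 36.2% — meets 40% limit
LTV: 63,500 ÷ 60,500 = 105%, within 120% cap
All requirements met. Score 668 falls in the 648–672 tier → 10.8%.

Approved at 10.8%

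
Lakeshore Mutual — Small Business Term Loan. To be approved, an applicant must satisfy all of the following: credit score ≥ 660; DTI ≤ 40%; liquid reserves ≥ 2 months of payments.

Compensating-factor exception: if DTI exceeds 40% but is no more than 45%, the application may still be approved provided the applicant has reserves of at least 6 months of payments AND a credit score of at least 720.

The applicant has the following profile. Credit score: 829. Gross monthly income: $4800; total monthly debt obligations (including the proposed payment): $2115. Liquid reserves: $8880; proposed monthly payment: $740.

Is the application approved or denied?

Credit score 829 ≥ 660 (meets base)
DTI: 2,115 ÷ 4,800 = 44.1%, over the 40% base limit.
Reserves: 8,880 ÷ 740 = 12.0 months (meets 2-month minimum)
DTI 44.1% is within the 40%–45% exception band; checking compensating factors.
Reserves 12.0 ≥ 6 months; credit score 829 ≥ 720.
Both override conditions satisfied; DTI exception granted.

Approved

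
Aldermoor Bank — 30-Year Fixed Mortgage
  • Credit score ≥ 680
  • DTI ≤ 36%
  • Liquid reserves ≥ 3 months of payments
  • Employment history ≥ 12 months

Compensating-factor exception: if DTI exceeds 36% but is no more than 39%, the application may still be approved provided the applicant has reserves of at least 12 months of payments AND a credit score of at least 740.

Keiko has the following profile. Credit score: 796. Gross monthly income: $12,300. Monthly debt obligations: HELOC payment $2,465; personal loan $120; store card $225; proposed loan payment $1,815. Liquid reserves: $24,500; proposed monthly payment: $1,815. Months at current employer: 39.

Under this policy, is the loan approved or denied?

Credit score 796 ≥ 680 (meets base)
Total debts = (2,465 + 120 + 225 + 1,815) = 4,625. DTI: 4,625 ÷ 12,300 = 37.6%, over the 36% base limit.
Reserves = 24,500/1,815 = 13.5 months ≥ 3
Employment 39 ≥ 12 months
DTI 37.6% is within the 36%–39% exception band; checking compensating factors.
Reserves 13.5 ≥ 12 months; credit score 796 ≥ 740.
Both compensating conditions met → exception applies.

Approved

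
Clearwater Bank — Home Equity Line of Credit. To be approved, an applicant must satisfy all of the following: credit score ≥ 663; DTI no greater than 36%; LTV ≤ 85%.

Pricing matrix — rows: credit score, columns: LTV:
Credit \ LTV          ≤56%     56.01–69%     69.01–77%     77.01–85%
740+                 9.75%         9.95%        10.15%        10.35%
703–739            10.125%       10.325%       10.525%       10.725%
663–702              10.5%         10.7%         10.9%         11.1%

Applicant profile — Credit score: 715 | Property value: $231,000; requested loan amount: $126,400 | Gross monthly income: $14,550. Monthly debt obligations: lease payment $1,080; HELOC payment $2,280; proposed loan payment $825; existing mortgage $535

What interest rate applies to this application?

10.125%

Credit score 715 ≥ 663; Total monthly debts = (1,080 + 2,280 + 825 + 535) = 4,720. Debt-to-income = 4,720/14,550 = 32.4% — meets 36% limit
Loan-to-value = 126,400/231,000 = 54.7% — pass (85% max)
Score 715 is in the 703–739 band; LTV 54.7% is in the ≤56% band → 10.125%.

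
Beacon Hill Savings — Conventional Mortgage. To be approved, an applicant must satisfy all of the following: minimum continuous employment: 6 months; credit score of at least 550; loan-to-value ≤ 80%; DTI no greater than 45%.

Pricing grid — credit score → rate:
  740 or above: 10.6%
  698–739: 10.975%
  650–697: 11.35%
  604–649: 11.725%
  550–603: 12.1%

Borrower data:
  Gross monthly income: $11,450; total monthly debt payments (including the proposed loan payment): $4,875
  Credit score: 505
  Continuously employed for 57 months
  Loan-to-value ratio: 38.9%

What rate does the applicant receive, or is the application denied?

Credit score 505 < 550 (below minimum)
LTV 38.9% — within 80%
Employment 57 ≥ 6 months
DTI: 4,875 ÷ 11,450 = 42.6%, within the 45% cap
Not all requirements met → denied.

Denied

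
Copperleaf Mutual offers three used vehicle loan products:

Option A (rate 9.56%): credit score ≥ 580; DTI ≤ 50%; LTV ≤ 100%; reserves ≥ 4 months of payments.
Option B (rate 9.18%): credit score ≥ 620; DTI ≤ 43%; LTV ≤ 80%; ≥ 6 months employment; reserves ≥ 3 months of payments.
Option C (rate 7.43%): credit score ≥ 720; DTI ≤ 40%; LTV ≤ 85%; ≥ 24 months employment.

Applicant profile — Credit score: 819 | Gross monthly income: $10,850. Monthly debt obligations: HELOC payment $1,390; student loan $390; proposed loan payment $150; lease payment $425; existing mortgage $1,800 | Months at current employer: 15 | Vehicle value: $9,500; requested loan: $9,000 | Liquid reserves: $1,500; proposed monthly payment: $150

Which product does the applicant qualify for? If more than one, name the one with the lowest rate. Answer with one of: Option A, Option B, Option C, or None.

Option A

Total debts = (1,390 + 390 + 150 + 425 + 1,800) = 4,155; DTI = 4,155/10,850 = 38.3%.
LTV = 9,000/9,500 = 94.7%.
Reserves = 1,500/150 = 10.0 months.
Option A: score 819 ≥ 580; DTI 38.3% ≤ 50%; LTV 94.7% ≤ 100%; reserves 10.0 ≥ 4 mo → qualifies.
Option B: score 819 ≥ 620; DTI 38.3% ≤ 43%; LTV 94.7% > 80%; employment 15 ≥ 6 mo; reserves 10.0 ≥ 3 mo → does not qualify.
Option C: score 819 ≥ 720; DTI 38.3% ≤ 40%; LTV 94.7% > 85%; employment 15 < 24 mo → does not qualify.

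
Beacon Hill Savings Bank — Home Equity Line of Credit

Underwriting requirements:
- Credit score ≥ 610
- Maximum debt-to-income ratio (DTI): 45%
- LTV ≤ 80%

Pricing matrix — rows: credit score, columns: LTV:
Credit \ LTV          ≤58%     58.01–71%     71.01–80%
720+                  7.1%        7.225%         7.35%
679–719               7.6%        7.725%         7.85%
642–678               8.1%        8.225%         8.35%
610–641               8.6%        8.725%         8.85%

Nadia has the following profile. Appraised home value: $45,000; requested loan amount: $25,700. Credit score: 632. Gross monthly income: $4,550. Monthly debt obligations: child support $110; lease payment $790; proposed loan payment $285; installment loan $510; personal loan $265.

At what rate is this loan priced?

Credit score 632 ≥ 610; Total monthly debts = (110 + 790 + 285 + 510 + 265) = 1,960. Debt-to-income = 1,960/4,550 = 43.1% — meets 45% limit
LTV = 25,700/45,000 = 57.1% ≤ 80%
Score 632 is in the 610–641 band; LTV 57.1% is in the ≤58% band → 8.6%.

8.6%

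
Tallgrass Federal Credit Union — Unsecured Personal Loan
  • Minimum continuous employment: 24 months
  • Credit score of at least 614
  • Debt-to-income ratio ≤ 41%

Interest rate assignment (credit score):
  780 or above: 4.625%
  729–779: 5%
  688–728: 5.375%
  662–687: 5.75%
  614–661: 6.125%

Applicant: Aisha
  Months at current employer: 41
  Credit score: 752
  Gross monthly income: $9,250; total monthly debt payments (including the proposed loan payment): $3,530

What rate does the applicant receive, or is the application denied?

Credit score 752 ≥ 614 (meets minimum)
DTI: 3,530 ÷ 9,250 = 38.2%, within the 41% cap
Employment 41 ≥ 24 months
All requirements met. Score 752 falls in the 729–779 tier → 5%.

Approved at 5%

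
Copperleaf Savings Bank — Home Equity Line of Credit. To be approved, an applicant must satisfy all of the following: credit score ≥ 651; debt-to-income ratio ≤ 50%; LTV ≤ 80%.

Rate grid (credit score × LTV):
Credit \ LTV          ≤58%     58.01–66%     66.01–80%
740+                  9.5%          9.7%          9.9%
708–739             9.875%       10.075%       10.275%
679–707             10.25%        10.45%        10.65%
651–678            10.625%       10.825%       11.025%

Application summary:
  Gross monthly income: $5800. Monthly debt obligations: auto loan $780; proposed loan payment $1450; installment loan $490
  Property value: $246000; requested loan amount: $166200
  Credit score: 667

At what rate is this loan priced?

Credit score 667 ≥ 651; Total monthly debts = (780 + 1,450 + 490) = 2,720. DTI = 2,720/5,800 = 46.9% ≤ 50%
LTV = 166,200/246,000 = 67.6% ≤ 80%
Row: 667 falls in 651–678. Column: 67.6% falls in 66.01–80%. Rate = 11.025%.

11.025%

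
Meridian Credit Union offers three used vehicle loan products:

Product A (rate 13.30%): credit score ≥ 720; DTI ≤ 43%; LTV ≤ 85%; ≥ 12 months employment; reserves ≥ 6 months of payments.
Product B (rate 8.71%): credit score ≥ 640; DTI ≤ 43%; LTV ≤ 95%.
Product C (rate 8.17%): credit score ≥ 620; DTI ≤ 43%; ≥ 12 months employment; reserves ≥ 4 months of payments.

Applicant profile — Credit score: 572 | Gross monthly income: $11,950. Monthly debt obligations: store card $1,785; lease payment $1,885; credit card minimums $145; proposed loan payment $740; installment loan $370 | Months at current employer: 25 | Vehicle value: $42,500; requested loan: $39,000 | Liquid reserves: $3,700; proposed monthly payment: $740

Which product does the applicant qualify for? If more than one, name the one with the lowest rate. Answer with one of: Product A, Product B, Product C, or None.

None

Total debts = (1,785 + 1,885 + 145 + 740 + 370) = 4,925; DTI = 4,925/11,950 = 41.2%.
LTV = 39,000/42,500 = 91.8%.
Reserves = 3,700/740 = 5.0 months.
Product A: score 572 < 720; DTI 41.2% ≤ 43%; LTV 91.8% > 85%; employment 25 ≥ 12 mo; reserves 5.0 < 6 mo → does not qualify.
Product B: score 572 < 640; DTI 41.2% ≤ 43%; LTV 91.8% ≤ 95% → does not qualify.
Product C: score 572 < 620; DTI 41.2% ≤ 43%; employment 25 ≥ 12 mo; reserves 5.0 ≥ 4 mo → does not qualify.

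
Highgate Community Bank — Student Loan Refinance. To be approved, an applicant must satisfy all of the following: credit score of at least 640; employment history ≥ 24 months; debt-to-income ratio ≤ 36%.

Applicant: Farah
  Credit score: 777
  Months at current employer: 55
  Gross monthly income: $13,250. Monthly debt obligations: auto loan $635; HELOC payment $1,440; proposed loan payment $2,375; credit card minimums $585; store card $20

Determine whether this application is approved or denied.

Credit score 777 ≥ 640 (meets)
Employment 55 ≥ 24 months
Total monthly debts = (635 + 1,440 + 2,375 + 585 + 20) = 5,055. DTI = 5,055/13,250 = 38.2% > 36%
Fails on DTI.

Denied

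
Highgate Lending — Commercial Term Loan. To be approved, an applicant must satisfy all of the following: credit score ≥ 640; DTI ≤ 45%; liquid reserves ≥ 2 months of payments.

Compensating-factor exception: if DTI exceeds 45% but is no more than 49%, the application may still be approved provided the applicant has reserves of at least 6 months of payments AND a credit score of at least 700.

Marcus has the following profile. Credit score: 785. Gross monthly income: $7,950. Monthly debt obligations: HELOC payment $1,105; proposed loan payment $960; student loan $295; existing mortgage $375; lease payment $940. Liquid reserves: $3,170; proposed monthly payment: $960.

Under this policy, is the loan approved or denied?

Denied

Credit score 785 ≥ 640 (meets base)
Total debts = (1,105 + 960 + 295 + 375 + 940) = 3,675. DTI: 3,675 ÷ 7,950 = 46.2%, over the 45% base limit.
Liquid reserves cover 3,170/960 = 3.3 months — ≥ 2 required
46.2% falls in the override range (45%–49%), so the compensating-factor test applies.
Override check — reserves: 3.3 mo (short of 6); score: 785 (ok).
Override conditions not both satisfied; exception does not apply.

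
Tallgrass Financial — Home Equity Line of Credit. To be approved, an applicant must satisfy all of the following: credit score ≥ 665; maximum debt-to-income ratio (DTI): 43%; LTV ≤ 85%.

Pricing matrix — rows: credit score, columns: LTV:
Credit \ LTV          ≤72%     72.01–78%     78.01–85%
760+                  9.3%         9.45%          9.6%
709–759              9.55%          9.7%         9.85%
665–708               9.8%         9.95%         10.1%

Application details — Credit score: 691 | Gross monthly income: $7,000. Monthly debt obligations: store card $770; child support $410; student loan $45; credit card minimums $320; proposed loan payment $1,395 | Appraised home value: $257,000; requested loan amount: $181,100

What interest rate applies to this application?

Credit score 691 ≥ 665; Total monthly debts = (770 + 410 + 45 + 320 + 1,395) = 2,940. DTI = 2,940/7,000 = 42% ≤ 43%
Loan-to-value = 181,100/257,000 = 70.5% — pass (85% max)
Score 691 is in the 665–708 band; LTV 70.5% is in the ≤72% band → 9.8%.

9.8%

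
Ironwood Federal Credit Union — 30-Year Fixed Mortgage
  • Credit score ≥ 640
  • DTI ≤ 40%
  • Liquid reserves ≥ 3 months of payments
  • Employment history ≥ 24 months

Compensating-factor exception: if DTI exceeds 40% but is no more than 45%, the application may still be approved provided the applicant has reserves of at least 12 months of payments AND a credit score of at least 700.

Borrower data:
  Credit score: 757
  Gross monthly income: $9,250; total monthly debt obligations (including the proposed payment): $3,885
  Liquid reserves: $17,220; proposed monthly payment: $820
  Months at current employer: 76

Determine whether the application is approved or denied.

Approved

Credit score 757 ≥ 640 (meets base)
DTI = 3,885/9,250 = 42% > 40% — standard DTI limit exceeded.
Reserves = 17,220/820 = 21.0 months ≥ 3
Employment 76 ≥ 24 months
42% falls in the override range (40%–45%), so the compensating-factor test applies.
Override check — reserves: 21.0 mo (ok); score: 757 (ok).
Both compensating conditions met → exception applies.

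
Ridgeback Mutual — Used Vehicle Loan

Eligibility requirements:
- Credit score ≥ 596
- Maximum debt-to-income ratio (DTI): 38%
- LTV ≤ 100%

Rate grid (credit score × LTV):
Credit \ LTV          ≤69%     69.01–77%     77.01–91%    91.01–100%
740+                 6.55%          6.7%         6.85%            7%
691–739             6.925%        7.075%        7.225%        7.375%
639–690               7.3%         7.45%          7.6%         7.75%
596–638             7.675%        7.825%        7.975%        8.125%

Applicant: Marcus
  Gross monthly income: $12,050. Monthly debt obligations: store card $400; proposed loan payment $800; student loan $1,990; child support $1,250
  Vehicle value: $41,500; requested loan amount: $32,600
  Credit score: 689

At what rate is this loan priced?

Credit score 689 ≥ 596; Total monthly debts = (400 + 800 + 1,990 + 1,250) = 4,440. Debt-to-income = 4,440/12,050 = 36.8% — meets 38% limit
LTV = 32,600/41,500 = 78.6% ≤ 100%
Credit 689 → row 639–690; LTV 78.6% → column 77.01–91%. Grid cell → 7.6%.

7.6%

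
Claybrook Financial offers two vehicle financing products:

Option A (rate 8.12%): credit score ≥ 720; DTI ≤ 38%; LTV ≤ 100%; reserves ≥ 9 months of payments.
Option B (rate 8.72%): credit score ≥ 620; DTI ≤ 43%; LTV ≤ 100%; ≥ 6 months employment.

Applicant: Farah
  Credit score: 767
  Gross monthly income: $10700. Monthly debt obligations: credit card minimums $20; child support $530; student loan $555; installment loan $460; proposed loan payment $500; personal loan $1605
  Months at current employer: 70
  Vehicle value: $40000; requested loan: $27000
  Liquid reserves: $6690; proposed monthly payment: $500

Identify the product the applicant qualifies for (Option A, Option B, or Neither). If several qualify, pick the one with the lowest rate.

Total debts = (20 + 530 + 555 + 460 + 500 + 1,605) = 3,670; DTI = 3,670/10,700 = 34.3%.
LTV = 27,000/40,000 = 67.5%.
Reserves = 6,690/500 = 13.4 months.
Option A: score 767 ≥ 720; DTI 34.3% ≤ 38%; LTV 67.5% ≤ 100%; reserves 13.4 ≥ 9 mo → qualifies.
Option B: score 767 ≥ 620; DTI 34.3% ≤ 43%; LTV 67.5% ≤ 100%; employment 70 ≥ 6 mo → qualifies.
Qualifying: Option A, Option B. Lowest rate is 8.12% → Option A.

Option A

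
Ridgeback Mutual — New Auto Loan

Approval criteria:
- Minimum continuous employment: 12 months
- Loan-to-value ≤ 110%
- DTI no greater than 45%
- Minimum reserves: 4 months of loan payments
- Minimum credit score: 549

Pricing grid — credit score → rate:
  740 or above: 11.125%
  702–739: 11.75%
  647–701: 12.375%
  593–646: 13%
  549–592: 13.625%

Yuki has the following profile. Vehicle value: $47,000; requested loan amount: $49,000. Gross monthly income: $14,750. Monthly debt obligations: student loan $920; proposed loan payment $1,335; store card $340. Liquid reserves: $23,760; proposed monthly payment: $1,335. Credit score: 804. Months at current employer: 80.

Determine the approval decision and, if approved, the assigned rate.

Approved at 11.125%

Credit score 804 ≥ 549 (meets minimum)
Total monthly debts = (920 + 1,335 + 340) = 2,595. Debt-to-income = 2,595/14,750 = 17.6% — meets 45% limit
Loan-to-value = 49,000/47,000 = 104.3% — pass (110% max)
Reserves = 23,760/1,335 = 17.8 months ≥ 4
Employment 80 ≥ 12 months
All requirements met. Score 804 falls in the 740 or above tier → 11.125%.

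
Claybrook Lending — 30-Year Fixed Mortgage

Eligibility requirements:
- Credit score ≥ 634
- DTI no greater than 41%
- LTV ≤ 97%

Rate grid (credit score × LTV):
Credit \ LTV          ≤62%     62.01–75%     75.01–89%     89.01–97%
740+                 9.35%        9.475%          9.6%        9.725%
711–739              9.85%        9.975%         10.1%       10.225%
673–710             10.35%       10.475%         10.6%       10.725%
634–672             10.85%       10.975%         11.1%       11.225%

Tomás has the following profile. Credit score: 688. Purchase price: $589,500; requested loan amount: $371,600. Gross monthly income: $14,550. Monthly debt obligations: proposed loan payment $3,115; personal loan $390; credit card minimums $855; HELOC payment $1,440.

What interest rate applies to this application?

Credit score 688 ≥ 634; Total monthly debts = (3,115 + 390 + 855 + 1,440) = 5,800. Debt-to-income = 5,800/14,550 = 39.9% — meets 41% limit
LTV = 371,600/589,500 = 63% ≤ 97%
Row: 688 falls in 673–710. Column: 63% falls in 62.01–75%. Rate = 10.475%.

10.475%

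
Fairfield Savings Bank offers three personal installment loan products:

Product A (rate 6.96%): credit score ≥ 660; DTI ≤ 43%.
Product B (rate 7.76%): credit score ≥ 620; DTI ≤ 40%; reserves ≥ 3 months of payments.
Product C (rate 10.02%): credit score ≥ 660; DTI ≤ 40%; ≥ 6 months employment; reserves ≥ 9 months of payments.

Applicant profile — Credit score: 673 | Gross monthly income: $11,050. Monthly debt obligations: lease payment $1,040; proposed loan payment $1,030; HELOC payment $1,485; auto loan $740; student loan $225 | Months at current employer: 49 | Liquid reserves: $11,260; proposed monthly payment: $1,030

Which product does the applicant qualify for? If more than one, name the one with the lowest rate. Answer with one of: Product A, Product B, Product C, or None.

Total debts = (1,040 + 1,030 + 1,485 + 740 + 225) = 4,520; DTI = 4,520/11,050 = 40.9%.
Reserves = 11,260/1,030 = 10.9 months.
Product A: score 673 ≥ 660; DTI 40.9% ≤ 43% → qualifies.
Product B: score 673 ≥ 620; DTI 40.9% > 40%; reserves 10.9 ≥ 3 mo → does not qualify.
Product C: score 673 ≥ 660; DTI 40.9% > 40%; employment 49 ≥ 6 mo; reserves 10.9 ≥ 9 mo → does not qualify.

Product A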